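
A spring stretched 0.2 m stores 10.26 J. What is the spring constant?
k = 2·PE/x² = 2·10.26/(0.2)² = 513.0 N/m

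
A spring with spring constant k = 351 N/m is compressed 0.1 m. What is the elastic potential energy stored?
PE = ½kx² = ½(351)(0.1)² = 1.755 J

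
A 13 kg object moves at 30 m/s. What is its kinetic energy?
KE = ½mv² = ½(13)(30)² = 5850.0 J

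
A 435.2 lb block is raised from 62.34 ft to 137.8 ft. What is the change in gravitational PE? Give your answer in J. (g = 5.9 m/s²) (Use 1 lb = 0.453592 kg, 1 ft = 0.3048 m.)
Convert to SI: m = 197.403 kg, Δh = 23.0002 m
ΔPE = mgΔh = (197.403)(5.9)(23.0002) = 26790 J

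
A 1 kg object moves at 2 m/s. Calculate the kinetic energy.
KE = ½mv² = ½(1)(2)² = 2.0 J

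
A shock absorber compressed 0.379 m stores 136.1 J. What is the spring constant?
k = 2·PE/x² = 2·136.1/(0.379)² = 1895 N/m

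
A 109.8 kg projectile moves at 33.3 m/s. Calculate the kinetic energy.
KE = ½mv² = ½(109.8)(33.3)² = 60880 J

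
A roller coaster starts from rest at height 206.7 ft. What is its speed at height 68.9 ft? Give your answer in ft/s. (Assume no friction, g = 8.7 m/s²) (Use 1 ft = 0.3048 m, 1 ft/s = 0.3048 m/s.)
Convert to SI: h₁−h₂ = 42.0014 m
mgh₁ = mgh₂ + ½mv² ⇒ v = √(2g(h₁−h₂)) = √(2·8.7·42.0014) = 27.0338 m/s = 88.69 ft/s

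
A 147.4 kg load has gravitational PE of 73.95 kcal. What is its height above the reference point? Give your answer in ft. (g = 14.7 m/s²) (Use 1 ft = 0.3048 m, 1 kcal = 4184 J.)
Convert to SI: m = 147.4 kg, PE = 309407 J
h = PE/(mg) = 309407/(147.4·14.7) = 142.796 m = 468.5 ft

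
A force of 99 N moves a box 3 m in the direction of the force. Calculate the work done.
W = F·d = (99)(3) = 297.0 J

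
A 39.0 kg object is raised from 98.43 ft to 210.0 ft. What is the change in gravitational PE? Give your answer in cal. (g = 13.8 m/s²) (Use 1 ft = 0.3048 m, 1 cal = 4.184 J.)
Convert to SI: m = 39.0 kg, Δh = 34.0065 m
ΔPE = mgΔh = (39.0)(13.8)(34.0065) = 18302.3 J = 4374 cal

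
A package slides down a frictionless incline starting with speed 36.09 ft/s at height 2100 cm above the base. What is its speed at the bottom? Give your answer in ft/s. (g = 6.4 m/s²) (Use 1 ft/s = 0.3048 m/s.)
Convert to SI: v₀ = 11.0002 m/s, h = 21.0 m
½mv₀² + mgh = ½mv² ⇒ v = √(v₀² + 2gh) = √(11.0002² + 2·6.4·21.0) = 19.7435 m/s = 64.78 ft/s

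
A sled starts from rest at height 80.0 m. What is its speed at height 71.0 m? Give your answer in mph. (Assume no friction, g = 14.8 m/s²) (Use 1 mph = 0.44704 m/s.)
mgh₁ = mgh₂ + ½mv² ⇒ v = √(2g(h₁−h₂)) = √(2·14.8·9.0) = 16.3218 m/s = 36.51 mph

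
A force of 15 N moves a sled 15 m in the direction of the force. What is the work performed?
W = F·d = (15)(15) = 225.0 J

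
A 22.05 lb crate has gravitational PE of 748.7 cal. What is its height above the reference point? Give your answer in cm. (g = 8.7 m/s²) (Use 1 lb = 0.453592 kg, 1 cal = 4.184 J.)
Convert to SI: m = 10.0017 kg, PE = 3132.56 J
h = PE/(mg) = 3132.56/(10.0017·8.7) = 36.0003 m = 3600 cm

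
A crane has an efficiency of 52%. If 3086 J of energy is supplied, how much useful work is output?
W_out = η·W_in = 0.52·3086 = 1604.72 J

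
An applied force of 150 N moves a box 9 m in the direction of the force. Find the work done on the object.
W = F·d = (150)(9) = 1350 J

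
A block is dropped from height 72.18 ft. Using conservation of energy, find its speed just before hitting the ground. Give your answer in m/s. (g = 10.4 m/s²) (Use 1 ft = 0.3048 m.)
Convert to SI: h = 22.0005 m
mgh = ½mv² ⇒ v = √(2gh) = √(2·10.4·22.0005) = 21.39 m/s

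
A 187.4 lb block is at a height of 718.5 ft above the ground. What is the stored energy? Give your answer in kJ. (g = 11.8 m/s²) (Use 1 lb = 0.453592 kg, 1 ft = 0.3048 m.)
Convert to SI: m = 85.0031 kg, h = 218.999 m
PE = mgh = (85.0031)(11.8)(218.999) = 219664 J = 219.7 kJ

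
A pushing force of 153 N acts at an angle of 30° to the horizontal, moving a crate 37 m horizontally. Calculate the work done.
W = F·d·cosθ = (153)(37)cos(30°) = 4903 J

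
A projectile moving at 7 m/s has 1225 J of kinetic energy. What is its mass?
m = 2·KE/v² = 2·1225/(7)² = 50.0 kg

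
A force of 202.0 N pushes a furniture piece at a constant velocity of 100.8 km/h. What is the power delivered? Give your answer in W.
Convert to SI: F = 202.0 N, v = 28.0 m/s
P = Fv = (202.0)(28.0) = 5656 W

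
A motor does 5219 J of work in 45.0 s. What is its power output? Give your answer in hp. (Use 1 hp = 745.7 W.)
P = W/t = 5219.0/45.0 = 115.978 W = 0.1555 hp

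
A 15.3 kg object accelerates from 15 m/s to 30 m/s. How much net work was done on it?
W = ΔKE = ½m(v₂² − v₁²) = ½(15.3)(30² − 15²) = 5163.75 J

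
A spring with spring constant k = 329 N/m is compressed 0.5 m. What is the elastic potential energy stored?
PE = ½kx² = ½(329)(0.5)² = 41.13 J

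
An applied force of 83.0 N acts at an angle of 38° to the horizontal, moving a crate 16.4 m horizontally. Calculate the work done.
W = F·d·cosθ = (83.0)(16.4)cos(38°) = 1073 J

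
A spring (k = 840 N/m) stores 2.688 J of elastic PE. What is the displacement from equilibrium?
x = √(2·PE/k) = √(2·2.688/840) = 0.08 m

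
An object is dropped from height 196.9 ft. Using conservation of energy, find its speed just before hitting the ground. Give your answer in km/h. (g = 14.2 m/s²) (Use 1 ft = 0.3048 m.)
Convert to SI: h = 60.0151 m
mgh = ½mv² ⇒ v = √(2gh) = √(2·14.2·60.0151) = 41.2847 m/s = 148.6 km/h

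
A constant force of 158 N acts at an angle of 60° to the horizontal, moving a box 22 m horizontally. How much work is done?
W = F·d·cosθ = (158)(22)cos(60°) = 1738 J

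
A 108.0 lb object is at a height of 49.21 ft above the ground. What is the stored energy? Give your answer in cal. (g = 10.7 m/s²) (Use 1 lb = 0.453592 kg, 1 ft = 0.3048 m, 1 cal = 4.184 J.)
Convert to SI: m = 48.9879 kg, h = 14.9992 m
PE = mgh = (48.9879)(10.7)(14.9992) = 7862.15 J = 1879 cal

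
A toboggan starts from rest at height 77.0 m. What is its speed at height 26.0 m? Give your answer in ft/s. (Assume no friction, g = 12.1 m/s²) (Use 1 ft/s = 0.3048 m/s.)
mgh₁ = mgh₂ + ½mv² ⇒ v = √(2g(h₁−h₂)) = √(2·12.1·51.0) = 35.1312 m/s = 115.3 ft/s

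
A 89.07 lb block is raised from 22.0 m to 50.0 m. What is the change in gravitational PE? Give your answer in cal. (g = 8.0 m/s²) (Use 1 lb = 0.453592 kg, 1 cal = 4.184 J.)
Convert to SI: m = 40.4014 kg, Δh = 28.0 m
ΔPE = mgΔh = (40.4014)(8.0)(28.0) = 9049.92 J = 2163 cal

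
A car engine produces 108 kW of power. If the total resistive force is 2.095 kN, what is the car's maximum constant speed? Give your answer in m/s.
Convert to SI: F = 2095.0 N
P = Fv ⇒ v = P/F = 108000 W/2095.0 N = 51.55 m/s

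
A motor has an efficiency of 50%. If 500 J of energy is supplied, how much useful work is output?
W_out = η·W_in = 0.5·500 = 250.0 J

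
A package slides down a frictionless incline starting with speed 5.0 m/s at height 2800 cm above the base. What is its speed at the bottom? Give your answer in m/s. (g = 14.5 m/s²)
Convert to SI: v₀ = 5.0 m/s, h = 28.0 m
½mv₀² + mgh = ½mv² ⇒ v = √(v₀² + 2gh) = √(5.0² + 2·14.5·28.0) = 28.93 m/s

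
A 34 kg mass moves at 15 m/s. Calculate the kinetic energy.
KE = ½mv² = ½(34)(15)² = 3825.0 J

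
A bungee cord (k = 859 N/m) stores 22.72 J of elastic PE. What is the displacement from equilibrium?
x = √(2·PE/k) = √(2·22.72/859) = 0.23 m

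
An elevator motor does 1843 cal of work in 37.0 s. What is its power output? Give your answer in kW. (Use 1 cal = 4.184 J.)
Convert to SI: W = 7711.11 J, t = 37.0 s
P = W/t = 7711.11/37.0 = 208.408 W = 0.2084 kW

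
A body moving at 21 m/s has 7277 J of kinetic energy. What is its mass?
m = 2·KE/v² = 2·7277/(21)² = 33.0 kg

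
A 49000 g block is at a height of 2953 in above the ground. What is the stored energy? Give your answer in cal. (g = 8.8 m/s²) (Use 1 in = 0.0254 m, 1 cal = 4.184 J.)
Convert to SI: m = 49.0 kg, h = 75.0062 m
PE = mgh = (49.0)(8.8)(75.0062) = 32342.7 J = 7730 cal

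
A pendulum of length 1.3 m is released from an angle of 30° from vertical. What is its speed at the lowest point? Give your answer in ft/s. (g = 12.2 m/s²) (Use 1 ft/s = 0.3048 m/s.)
h = L(1 − cosθ) = 1.3(1 − cos30°) = 0.174167 m
v = √(2gh) = √(2·12.2·0.174167) = 2.06147 m/s = 6.763 ft/s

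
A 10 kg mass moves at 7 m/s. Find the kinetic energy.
KE = ½mv² = ½(10)(7)² = 245.0 J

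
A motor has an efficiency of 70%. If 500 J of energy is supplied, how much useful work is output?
W_out = η·W_in = 0.7·500 = 350.0 J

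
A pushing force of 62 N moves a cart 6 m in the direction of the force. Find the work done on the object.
W = F·d = (62)(6) = 372.0 J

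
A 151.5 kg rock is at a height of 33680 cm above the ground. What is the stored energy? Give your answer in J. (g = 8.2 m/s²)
Convert to SI: m = 151.5 kg, h = 336.8 m
PE = mgh = (151.5)(8.2)(336.8) = 418400 J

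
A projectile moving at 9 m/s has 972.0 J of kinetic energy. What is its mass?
m = 2·KE/v² = 2·972.0/(9)² = 24.0 kg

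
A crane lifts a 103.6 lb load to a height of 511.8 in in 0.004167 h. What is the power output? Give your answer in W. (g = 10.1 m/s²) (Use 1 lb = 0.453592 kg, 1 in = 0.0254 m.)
Convert to SI: m = 46.9921 kg, h = 12.9997 m, t = 15.0012 s
P = mgh/t = (46.9921)(10.1)(12.9997)/15.0012 = 411.3 W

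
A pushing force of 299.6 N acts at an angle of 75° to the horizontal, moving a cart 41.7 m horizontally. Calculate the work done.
W = F·d·cosθ = (299.6)(41.7)cos(75°) = 3234 J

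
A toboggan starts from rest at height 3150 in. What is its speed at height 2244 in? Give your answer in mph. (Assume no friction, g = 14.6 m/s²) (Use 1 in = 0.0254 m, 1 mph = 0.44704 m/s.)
Convert to SI: h₁−h₂ = 23.0124 m
mgh₁ = mgh₂ + ½mv² ⇒ v = √(2g(h₁−h₂)) = √(2·14.6·23.0124) = 25.9222 m/s = 57.99 mph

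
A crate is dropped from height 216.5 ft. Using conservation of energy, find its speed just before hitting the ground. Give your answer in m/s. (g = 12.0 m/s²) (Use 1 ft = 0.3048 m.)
Convert to SI: h = 65.9892 m
mgh = ½mv² ⇒ v = √(2gh) = √(2·12.0·65.9892) = 39.8 m/s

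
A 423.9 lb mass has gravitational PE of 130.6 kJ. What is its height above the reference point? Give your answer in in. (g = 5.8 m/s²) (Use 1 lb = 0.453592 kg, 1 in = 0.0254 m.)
Convert to SI: m = 192.278 kg, PE = 130600 J
h = PE/(mg) = 130600/(192.278·5.8) = 117.108 m = 4611 in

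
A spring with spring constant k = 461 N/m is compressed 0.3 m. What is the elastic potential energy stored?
PE = ½kx² = ½(461)(0.3)² = 20.75 J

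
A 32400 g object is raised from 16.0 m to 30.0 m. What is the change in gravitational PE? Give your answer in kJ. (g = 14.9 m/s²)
Convert to SI: m = 32.4 kg, Δh = 14.0 m
ΔPE = mgΔh = (32.4)(14.9)(14.0) = 6758.64 J = 6.759 kJ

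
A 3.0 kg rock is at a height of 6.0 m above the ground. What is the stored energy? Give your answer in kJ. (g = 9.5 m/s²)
PE = mgh = (3.0)(9.5)(6.0) = 171.0 J = 0.171 kJ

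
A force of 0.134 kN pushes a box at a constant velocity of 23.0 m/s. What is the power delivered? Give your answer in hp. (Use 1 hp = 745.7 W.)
Convert to SI: F = 134.0 N, v = 23.0 m/s
P = Fv = (134.0)(23.0) = 3082.0 W = 4.133 hp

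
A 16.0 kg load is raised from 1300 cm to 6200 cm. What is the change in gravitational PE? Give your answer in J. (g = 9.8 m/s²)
Convert to SI: m = 16.0 kg, Δh = 49.0 m
ΔPE = mgΔh = (16.0)(9.8)(49.0) = 7683 J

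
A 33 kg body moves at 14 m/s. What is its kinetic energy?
KE = ½mv² = ½(33)(14)² = 3234.0 J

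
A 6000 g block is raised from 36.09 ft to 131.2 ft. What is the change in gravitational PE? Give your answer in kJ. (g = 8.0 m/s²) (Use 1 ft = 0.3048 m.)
Convert to SI: m = 6.0 kg, Δh = 28.9895 m
ΔPE = mgΔh = (6.0)(8.0)(28.9895) = 1391.497 J = 1.391 kJ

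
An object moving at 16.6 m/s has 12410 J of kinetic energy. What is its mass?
m = 2·KE/v² = 2·12410/(16.6)² = 90.07 kg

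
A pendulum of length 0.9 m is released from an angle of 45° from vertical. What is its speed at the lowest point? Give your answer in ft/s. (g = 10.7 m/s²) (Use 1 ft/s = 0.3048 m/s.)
h = L(1 − cosθ) = 0.9(1 − cos45°) = 0.263604 m
v = √(2gh) = √(2·10.7·0.263604) = 2.3751 m/s = 7.792 ft/s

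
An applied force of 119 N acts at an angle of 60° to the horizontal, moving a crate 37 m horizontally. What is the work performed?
W = F·d·cosθ = (119)(37)cos(60°) = 2202 J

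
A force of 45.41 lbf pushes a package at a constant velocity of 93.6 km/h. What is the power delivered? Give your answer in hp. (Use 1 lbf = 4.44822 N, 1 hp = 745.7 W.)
Convert to SI: F = 201.994 N, v = 26.0 m/s
P = Fv = (201.994)(26.0) = 5251.84 W = 7.043 hp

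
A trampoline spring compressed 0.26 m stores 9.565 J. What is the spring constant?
k = 2·PE/x² = 2·9.565/(0.26)² = 283.0 N/m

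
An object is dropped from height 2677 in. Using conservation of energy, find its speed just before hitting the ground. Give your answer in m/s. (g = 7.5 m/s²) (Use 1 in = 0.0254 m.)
Convert to SI: h = 67.9958 m
mgh = ½mv² ⇒ v = √(2gh) = √(2·7.5·67.9958) = 31.94 m/s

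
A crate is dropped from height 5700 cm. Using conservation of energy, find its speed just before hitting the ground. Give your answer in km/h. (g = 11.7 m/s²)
Convert to SI: h = 57.0 m
mgh = ½mv² ⇒ v = √(2gh) = √(2·11.7·57.0) = 36.5212 m/s = 131.5 km/h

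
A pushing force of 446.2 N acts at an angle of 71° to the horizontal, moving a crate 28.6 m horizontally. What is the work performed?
W = F·d·cosθ = (446.2)(28.6)cos(71°) = 4155 J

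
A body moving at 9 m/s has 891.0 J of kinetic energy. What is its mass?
m = 2·KE/v² = 2·891.0/(9)² = 22.0 kg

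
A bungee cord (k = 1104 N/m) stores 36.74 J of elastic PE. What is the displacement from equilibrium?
x = √(2·PE/k) = √(2·36.74/1104) = 0.258 m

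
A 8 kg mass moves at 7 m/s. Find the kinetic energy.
KE = ½mv² = ½(8)(7)² = 196.0 J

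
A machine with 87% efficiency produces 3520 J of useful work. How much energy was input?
W_in = W_out/η = 3520/0.87 = 4046 J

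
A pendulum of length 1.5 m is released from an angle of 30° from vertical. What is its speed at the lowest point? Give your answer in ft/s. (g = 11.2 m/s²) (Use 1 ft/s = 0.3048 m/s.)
h = L(1 − cosθ) = 1.5(1 − cos30°) = 0.200962 m
v = √(2gh) = √(2·11.2·0.200962) = 2.12168 m/s = 6.961 ft/s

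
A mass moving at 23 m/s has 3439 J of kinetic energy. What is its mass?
m = 2·KE/v² = 2·3439/(23)² = 13.0 kg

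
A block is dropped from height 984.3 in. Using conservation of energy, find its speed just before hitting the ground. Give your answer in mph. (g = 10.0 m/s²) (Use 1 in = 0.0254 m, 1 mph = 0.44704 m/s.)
Convert to SI: h = 25.0012 m
mgh = ½mv² ⇒ v = √(2gh) = √(2·10.0·25.0012) = 22.3612 m/s = 50.02 mph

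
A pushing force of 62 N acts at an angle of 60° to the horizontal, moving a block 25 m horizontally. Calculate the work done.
W = F·d·cosθ = (62)(25)cos(60°) = 775.0 J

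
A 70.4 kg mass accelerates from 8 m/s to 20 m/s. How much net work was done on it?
W = ΔKE = ½m(v₂² − v₁²) = ½(70.4)(20² − 8²) = 11827.2 J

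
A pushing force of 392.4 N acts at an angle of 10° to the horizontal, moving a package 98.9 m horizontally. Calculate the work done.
W = F·d·cosθ = (392.4)(98.9)cos(10°) = 38220 J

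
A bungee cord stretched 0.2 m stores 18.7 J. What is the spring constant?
k = 2·PE/x² = 2·18.7/(0.2)² = 935.0 N/m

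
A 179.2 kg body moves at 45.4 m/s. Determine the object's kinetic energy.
KE = ½mv² = ½(179.2)(45.4)² = 184700 J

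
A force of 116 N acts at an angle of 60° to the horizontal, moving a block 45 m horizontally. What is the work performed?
W = F·d·cosθ = (116)(45)cos(60°) = 2610 J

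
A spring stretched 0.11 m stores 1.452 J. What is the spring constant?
k = 2·PE/x² = 2·1.452/(0.11)² = 240.0 N/m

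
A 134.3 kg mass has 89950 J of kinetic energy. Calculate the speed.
v = √(2·KE/m) = √(2·89950/134.3) = 36.6 m/s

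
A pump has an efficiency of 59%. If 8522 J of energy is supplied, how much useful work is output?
W_out = η·W_in = 0.59·8522 = 5027.98 J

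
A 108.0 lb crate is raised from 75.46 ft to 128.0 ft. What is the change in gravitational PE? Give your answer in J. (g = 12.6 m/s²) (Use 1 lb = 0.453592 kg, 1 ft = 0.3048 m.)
Convert to SI: m = 48.9879 kg, Δh = 16.0142 m
ΔPE = mgΔh = (48.9879)(12.6)(16.0142) = 9885 J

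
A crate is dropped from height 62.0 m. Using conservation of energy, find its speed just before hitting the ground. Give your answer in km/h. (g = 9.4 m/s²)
mgh = ½mv² ⇒ v = √(2gh) = √(2·9.4·62.0) = 34.1409 m/s = 122.9 km/h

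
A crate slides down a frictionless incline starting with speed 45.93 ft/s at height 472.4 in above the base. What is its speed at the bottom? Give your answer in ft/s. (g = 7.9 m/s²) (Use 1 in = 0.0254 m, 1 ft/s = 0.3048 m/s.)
Convert to SI: v₀ = 13.9995 m/s, h = 11.999 m
½mv₀² + mgh = ½mv² ⇒ v = √(v₀² + 2gh) = √(13.9995² + 2·7.9·11.999) = 19.6359 m/s = 64.42 ft/s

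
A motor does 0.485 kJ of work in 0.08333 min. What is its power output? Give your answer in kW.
Convert to SI: W = 485.0 J, t = 4.9998 s
P = W/t = 485.0/4.9998 = 97.0039 W = 0.097 kW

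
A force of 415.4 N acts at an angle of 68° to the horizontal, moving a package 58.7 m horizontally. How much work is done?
W = F·d·cosθ = (415.4)(58.7)cos(68°) = 9134 J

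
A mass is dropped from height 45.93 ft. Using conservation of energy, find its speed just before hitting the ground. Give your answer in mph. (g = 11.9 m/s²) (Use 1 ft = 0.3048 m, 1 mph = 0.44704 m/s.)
Convert to SI: h = 13.9995 m
mgh = ½mv² ⇒ v = √(2gh) = √(2·11.9·13.9995) = 18.2534 m/s = 40.83 mph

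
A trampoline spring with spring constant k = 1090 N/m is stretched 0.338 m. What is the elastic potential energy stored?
PE = ½kx² = ½(1090)(0.338)² = 62.26 J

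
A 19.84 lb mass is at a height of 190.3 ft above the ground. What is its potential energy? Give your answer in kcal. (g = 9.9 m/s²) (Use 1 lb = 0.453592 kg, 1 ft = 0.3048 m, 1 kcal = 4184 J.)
Convert to SI: m = 8.99927 kg, h = 58.0034 m
PE = mgh = (8.99927)(9.9)(58.0034) = 5167.68 J = 1.235 kcal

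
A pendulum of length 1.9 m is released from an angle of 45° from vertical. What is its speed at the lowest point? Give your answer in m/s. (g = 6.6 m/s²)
h = L(1 − cosθ) = 1.9(1 − cos45°) = 0.556497 m
v = √(2gh) = √(2·6.6·0.556497) = 2.71 m/s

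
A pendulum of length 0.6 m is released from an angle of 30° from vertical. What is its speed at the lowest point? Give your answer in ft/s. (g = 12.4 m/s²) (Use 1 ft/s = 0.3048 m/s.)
h = L(1 − cosθ) = 0.6(1 − cos30°) = 0.0803848 m
v = √(2gh) = √(2·12.4·0.0803848) = 1.41193 m/s = 4.632 ft/s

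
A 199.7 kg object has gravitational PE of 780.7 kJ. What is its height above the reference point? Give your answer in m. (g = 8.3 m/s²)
Convert to SI: m = 199.7 kg, PE = 780700 J
h = PE/(mg) = 780700/(199.7·8.3) = 471.0 m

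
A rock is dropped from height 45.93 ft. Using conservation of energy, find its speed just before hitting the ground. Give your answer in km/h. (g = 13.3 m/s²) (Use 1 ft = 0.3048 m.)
Convert to SI: h = 13.9995 m
mgh = ½mv² ⇒ v = √(2gh) = √(2·13.3·13.9995) = 19.2973 m/s = 69.47 km/h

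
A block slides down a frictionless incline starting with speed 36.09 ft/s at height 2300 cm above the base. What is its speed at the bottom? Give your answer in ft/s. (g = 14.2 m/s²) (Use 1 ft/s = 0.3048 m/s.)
Convert to SI: v₀ = 11.0002 m/s, h = 23.0 m
½mv₀² + mgh = ½mv² ⇒ v = √(v₀² + 2gh) = √(11.0002² + 2·14.2·23.0) = 27.8245 m/s = 91.29 ft/s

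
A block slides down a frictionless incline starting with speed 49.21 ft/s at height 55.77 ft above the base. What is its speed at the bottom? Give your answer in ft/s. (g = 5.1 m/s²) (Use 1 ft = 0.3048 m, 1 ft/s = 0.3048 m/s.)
Convert to SI: v₀ = 14.9992 m/s, h = 16.9987 m
½mv₀² + mgh = ½mv² ⇒ v = √(v₀² + 2gh) = √(14.9992² + 2·5.1·16.9987) = 19.959 m/s = 65.48 ft/s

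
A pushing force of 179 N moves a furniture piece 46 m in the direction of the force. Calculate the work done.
W = F·d = (179)(46) = 8234 J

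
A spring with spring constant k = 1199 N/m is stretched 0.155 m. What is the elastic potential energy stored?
PE = ½kx² = ½(1199)(0.155)² = 14.4 J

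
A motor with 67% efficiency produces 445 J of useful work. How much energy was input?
W_in = W_out/η = 445/0.67 = 664.2 J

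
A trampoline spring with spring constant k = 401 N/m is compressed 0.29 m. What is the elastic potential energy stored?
PE = ½kx² = ½(401)(0.29)² = 16.86 J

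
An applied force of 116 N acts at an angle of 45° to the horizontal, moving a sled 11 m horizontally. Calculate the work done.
W = F·d·cosθ = (116)(11)cos(45°) = 902.3 J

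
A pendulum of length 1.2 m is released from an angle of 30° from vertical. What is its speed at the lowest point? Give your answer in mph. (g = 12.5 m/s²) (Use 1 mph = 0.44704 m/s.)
h = L(1 − cosθ) = 1.2(1 − cos30°) = 0.16077 m
v = √(2gh) = √(2·12.5·0.16077) = 2.0048 m/s = 4.485 mph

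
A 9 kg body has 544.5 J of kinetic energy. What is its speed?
v = √(2·KE/m) = √(2·544.5/9) = 11.0 m/s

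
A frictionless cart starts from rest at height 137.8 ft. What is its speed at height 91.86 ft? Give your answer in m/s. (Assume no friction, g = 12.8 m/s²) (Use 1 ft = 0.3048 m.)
Convert to SI: h₁−h₂ = 14.0025 m
mgh₁ = mgh₂ + ½mv² ⇒ v = √(2g(h₁−h₂)) = √(2·12.8·14.0025) = 18.93 m/s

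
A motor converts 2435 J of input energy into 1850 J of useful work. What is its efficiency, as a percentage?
η = W_out/W_in = 1850/2435 = 75.98%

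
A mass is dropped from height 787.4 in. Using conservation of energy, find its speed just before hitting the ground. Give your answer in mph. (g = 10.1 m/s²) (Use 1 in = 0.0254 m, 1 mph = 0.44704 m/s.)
Convert to SI: h = 20.0 m
mgh = ½mv² ⇒ v = √(2gh) = √(2·10.1·20.0) = 20.0997 m/s = 44.96 mph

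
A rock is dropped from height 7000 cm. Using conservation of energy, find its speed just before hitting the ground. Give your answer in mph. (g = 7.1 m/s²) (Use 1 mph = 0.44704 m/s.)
Convert to SI: h = 70.0 m
mgh = ½mv² ⇒ v = √(2gh) = √(2·7.1·70.0) = 31.5278 m/s = 70.53 mph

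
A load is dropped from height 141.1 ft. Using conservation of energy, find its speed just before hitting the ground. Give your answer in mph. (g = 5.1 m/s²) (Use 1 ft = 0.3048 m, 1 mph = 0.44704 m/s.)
Convert to SI: h = 43.0073 m
mgh = ½mv² ⇒ v = √(2gh) = √(2·5.1·43.0073) = 20.9446 m/s = 46.85 mph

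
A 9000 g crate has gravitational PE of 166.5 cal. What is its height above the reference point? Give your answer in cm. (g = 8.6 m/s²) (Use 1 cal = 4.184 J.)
Convert to SI: m = 9.0 kg, PE = 696.636 J
h = PE/(mg) = 696.636/(9.0·8.6) = 9.00047 m = 900.0 cm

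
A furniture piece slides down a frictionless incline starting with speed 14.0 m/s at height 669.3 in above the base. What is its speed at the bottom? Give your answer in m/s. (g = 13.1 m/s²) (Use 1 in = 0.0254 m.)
Convert to SI: v₀ = 14.0 m/s, h = 17.0002 m
½mv₀² + mgh = ½mv² ⇒ v = √(v₀² + 2gh) = √(14.0² + 2·13.1·17.0002) = 25.33 m/s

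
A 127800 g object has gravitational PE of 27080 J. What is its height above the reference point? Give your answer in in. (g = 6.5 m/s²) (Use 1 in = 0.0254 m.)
Convert to SI: m = 127.8 kg, PE = 27080.0 J
h = PE/(mg) = 27080.0/(127.8·6.5) = 32.599 m = 1283 in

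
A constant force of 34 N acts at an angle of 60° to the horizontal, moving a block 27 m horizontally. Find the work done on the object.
W = F·d·cosθ = (34)(27)cos(60°) = 459.0 J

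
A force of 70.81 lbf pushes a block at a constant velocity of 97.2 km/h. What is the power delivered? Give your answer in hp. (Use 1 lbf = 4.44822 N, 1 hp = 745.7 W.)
Convert to SI: F = 314.978 N, v = 27.0 m/s
P = Fv = (314.978)(27.0) = 8504.42 W = 11.4 hp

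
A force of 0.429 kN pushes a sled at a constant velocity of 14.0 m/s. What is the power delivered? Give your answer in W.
Convert to SI: F = 429.0 N, v = 14.0 m/s
P = Fv = (429.0)(14.0) = 6006 W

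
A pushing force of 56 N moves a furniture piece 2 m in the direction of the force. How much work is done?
W = F·d = (56)(2) = 112.0 J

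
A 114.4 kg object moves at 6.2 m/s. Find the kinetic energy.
KE = ½mv² = ½(114.4)(6.2)² = 2199 J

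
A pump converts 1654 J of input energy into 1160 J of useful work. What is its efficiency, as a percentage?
η = W_out/W_in = 1160/1654 = 70.13%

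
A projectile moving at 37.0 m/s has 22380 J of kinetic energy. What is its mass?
m = 2·KE/v² = 2·22380/(37.0)² = 32.7 kg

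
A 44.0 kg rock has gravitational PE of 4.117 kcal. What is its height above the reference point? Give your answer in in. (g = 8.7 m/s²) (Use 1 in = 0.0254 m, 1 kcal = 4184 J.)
Convert to SI: m = 44.0 kg, PE = 17225.5 J
h = PE/(mg) = 17225.5/(44.0·8.7) = 44.9988 m = 1772 in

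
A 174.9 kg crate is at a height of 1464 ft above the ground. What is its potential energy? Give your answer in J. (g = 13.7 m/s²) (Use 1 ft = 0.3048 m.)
Convert to SI: m = 174.9 kg, h = 446.227 m
PE = mgh = (174.9)(13.7)(446.227) = 1069000 J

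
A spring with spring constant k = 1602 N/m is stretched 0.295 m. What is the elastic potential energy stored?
PE = ½kx² = ½(1602)(0.295)² = 69.71 J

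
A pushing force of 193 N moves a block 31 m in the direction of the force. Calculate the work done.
W = F·d = (193)(31) = 5983 J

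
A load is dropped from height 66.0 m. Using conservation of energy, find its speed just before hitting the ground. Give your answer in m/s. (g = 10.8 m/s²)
mgh = ½mv² ⇒ v = √(2gh) = √(2·10.8·66.0) = 37.76 m/s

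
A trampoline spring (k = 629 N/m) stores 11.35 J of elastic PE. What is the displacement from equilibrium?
x = √(2·PE/k) = √(2·11.35/629) = 0.19 m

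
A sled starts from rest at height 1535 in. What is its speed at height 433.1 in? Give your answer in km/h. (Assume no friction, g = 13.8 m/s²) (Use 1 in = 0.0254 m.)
Convert to SI: h₁−h₂ = 27.9883 m
mgh₁ = mgh₂ + ½mv² ⇒ v = √(2g(h₁−h₂)) = √(2·13.8·27.9883) = 27.7935 m/s = 100.1 km/h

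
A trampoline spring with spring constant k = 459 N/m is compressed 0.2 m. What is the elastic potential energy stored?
PE = ½kx² = ½(459)(0.2)² = 9.18 J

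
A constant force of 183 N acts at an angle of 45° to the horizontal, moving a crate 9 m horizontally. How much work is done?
W = F·d·cosθ = (183)(9)cos(45°) = 1165 J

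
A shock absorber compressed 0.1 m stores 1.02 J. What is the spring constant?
k = 2·PE/x² = 2·1.02/(0.1)² = 204.0 N/m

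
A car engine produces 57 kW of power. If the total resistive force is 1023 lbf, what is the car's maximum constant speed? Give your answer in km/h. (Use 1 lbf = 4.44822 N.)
Convert to SI: F = 4550.53 N
P = Fv ⇒ v = P/F = 57000 W/4550.53 N = 12.526 m/s = 45.09 km/h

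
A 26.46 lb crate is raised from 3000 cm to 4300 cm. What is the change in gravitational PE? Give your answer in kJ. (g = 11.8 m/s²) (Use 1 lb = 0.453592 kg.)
Convert to SI: m = 12.002 kg, Δh = 13.0 m
ΔPE = mgΔh = (12.002)(11.8)(13.0) = 1841.11 J = 1.841 kJ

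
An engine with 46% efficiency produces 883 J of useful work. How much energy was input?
W_in = W_out/η = 883/0.46 = 1920 J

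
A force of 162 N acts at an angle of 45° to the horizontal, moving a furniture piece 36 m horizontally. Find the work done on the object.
W = F·d·cosθ = (162)(36)cos(45°) = 4124 J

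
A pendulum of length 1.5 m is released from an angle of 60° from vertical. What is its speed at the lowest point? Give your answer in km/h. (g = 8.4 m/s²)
h = L(1 − cosθ) = 1.5(1 − cos60°) = 0.75 m
v = √(2gh) = √(2·8.4·0.75) = 3.54965 m/s = 12.78 km/h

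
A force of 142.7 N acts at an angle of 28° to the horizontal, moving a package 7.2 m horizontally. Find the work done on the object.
W = F·d·cosθ = (142.7)(7.2)cos(28°) = 907.2 J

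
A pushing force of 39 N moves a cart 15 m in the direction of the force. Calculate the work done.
W = F·d = (39)(15) = 585.0 J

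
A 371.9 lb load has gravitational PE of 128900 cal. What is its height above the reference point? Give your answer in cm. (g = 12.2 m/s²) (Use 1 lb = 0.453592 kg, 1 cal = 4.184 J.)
Convert to SI: m = 168.691 kg, PE = 539318 J
h = PE/(mg) = 539318/(168.691·12.2) = 262.055 m = 26210 cm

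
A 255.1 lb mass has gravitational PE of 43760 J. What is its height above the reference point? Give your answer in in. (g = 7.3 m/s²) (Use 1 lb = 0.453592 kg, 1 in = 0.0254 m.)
Convert to SI: m = 115.711 kg, PE = 43760.0 J
h = PE/(mg) = 43760.0/(115.711·7.3) = 51.8058 m = 2040 in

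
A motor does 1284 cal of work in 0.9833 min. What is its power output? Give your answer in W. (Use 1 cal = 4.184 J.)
Convert to SI: W = 5372.26 J, t = 58.998 s
P = W/t = 5372.26/58.998 = 91.06 W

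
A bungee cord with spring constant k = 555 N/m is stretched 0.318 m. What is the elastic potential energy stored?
PE = ½kx² = ½(555)(0.318)² = 28.06 J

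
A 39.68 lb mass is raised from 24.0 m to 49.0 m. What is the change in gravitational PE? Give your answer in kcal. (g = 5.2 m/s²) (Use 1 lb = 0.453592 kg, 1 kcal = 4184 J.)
Convert to SI: m = 17.9985 kg, Δh = 25.0 m
ΔPE = mgΔh = (17.9985)(5.2)(25.0) = 2339.81 J = 0.5592 kcal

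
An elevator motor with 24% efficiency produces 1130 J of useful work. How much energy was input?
W_in = W_out/η = 1130/0.24 = 4708 J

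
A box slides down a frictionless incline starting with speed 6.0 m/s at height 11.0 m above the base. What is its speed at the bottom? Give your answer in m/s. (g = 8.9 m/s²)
½mv₀² + mgh = ½mv² ⇒ v = √(v₀² + 2gh) = √(6.0² + 2·8.9·11.0) = 15.22 m/s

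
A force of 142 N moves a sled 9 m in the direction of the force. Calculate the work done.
W = F·d = (142)(9) = 1278 J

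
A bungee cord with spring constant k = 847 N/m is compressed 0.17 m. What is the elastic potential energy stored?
PE = ½kx² = ½(847)(0.17)² = 12.24 J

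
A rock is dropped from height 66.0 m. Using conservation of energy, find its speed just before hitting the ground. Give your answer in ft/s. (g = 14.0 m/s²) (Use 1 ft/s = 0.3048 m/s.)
mgh = ½mv² ⇒ v = √(2gh) = √(2·14.0·66.0) = 42.9884 m/s = 141.0 ft/s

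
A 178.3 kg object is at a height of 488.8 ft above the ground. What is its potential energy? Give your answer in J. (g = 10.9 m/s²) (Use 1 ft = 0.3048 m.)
Convert to SI: m = 178.3 kg, h = 148.986 m
PE = mgh = (178.3)(10.9)(148.986) = 289600 J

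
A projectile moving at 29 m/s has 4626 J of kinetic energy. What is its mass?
m = 2·KE/v² = 2·4626/(29)² = 11.0 kg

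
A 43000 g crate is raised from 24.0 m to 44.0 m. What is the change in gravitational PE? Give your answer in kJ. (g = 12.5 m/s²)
Convert to SI: m = 43.0 kg, Δh = 20.0 m
ΔPE = mgΔh = (43.0)(12.5)(20.0) = 10750.0 J = 10.75 kJ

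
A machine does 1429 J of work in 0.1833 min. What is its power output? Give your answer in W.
Convert to SI: W = 1429.0 J, t = 10.998 s
P = W/t = 1429.0/10.998 = 129.9 W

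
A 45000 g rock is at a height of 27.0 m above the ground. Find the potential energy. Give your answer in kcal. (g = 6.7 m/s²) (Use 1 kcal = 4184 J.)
Convert to SI: m = 45.0 kg, h = 27.0 m
PE = mgh = (45.0)(6.7)(27.0) = 8140.5 J = 1.946 kcal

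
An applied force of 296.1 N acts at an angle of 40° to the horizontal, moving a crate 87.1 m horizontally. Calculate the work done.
W = F·d·cosθ = (296.1)(87.1)cos(40°) = 19760 J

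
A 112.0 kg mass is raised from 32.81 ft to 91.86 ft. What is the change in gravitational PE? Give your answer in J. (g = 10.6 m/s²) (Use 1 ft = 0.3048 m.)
Convert to SI: m = 112.0 kg, Δh = 17.9984 m
ΔPE = mgΔh = (112.0)(10.6)(17.9984) = 21370 J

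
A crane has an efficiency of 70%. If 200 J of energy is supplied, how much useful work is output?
W_out = η·W_in = 0.7·200 = 140.0 J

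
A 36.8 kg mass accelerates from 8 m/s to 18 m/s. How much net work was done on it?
W = ΔKE = ½m(v₂² − v₁²) = ½(36.8)(18² − 8²) = 4784.0 J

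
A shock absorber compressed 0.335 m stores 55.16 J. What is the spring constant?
k = 2·PE/x² = 2·55.16/(0.335)² = 983.0 N/m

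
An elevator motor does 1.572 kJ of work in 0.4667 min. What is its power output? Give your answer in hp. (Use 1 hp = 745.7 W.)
Convert to SI: W = 1572.0 J, t = 28.002 s
P = W/t = 1572.0/28.002 = 56.1388 W = 0.07528 hp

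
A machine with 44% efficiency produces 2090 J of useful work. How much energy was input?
W_in = W_out/η = 2090/0.44 = 4750 J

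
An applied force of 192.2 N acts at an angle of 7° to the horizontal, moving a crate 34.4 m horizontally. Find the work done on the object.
W = F·d·cosθ = (192.2)(34.4)cos(7°) = 6562 J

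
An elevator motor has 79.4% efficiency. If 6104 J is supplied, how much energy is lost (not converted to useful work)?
W_lost = W_in(1 − η) = 6104·(1 − 0.794) = 1257 J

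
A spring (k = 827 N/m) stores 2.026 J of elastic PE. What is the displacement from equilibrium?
x = √(2·PE/k) = √(2·2.026/827) = 0.07 m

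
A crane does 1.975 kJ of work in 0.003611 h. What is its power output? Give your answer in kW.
Convert to SI: W = 1975.0 J, t = 12.9996 s
P = W/t = 1975.0/12.9996 = 151.928 W = 0.1519 kW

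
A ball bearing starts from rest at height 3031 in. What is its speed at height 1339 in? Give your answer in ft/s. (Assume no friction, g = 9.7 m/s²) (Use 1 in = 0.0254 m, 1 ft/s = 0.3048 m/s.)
Convert to SI: h₁−h₂ = 42.9768 m
mgh₁ = mgh₂ + ½mv² ⇒ v = √(2g(h₁−h₂)) = √(2·9.7·42.9768) = 28.8747 m/s = 94.73 ft/s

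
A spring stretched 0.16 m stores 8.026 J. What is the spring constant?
k = 2·PE/x² = 2·8.026/(0.16)² = 627.0 N/m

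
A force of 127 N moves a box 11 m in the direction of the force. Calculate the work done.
W = F·d = (127)(11) = 1397 J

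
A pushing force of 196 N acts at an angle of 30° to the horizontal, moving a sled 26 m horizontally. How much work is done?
W = F·d·cosθ = (196)(26)cos(30°) = 4413 J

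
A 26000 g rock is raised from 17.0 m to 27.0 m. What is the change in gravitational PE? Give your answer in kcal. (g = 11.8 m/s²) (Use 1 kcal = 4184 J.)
Convert to SI: m = 26.0 kg, Δh = 10.0 m
ΔPE = mgΔh = (26.0)(11.8)(10.0) = 3068.0 J = 0.7333 kcal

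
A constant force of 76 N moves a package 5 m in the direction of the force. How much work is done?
W = F·d = (76)(5) = 380.0 J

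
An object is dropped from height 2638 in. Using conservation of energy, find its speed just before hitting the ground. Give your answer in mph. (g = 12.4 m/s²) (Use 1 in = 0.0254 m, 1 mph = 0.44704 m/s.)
Convert to SI: h = 67.0052 m
mgh = ½mv² ⇒ v = √(2gh) = √(2·12.4·67.0052) = 40.7643 m/s = 91.19 mph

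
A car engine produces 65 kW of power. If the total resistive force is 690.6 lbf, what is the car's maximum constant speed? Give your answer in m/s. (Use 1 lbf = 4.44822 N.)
Convert to SI: F = 3071.94 N
P = Fv ⇒ v = P/F = 65000 W/3071.94 N = 21.16 m/s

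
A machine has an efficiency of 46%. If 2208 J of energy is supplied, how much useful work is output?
W_out = η·W_in = 0.46·2208 = 1015.68 J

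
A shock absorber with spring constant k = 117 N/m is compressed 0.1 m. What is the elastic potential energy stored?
PE = ½kx² = ½(117)(0.1)² = 0.585 J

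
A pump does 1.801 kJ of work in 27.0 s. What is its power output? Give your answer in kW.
Convert to SI: W = 1801.0 J, t = 27.0 s
P = W/t = 1801.0/27.0 = 66.7037 W = 0.0667 kW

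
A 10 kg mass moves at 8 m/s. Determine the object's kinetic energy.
KE = ½mv² = ½(10)(8)² = 320.0 J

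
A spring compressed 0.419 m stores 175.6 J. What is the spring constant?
k = 2·PE/x² = 2·175.6/(0.419)² = 2000 N/m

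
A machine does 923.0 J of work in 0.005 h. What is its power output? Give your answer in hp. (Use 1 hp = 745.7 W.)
Convert to SI: W = 923.0 J, t = 18.0 s
P = W/t = 923.0/18.0 = 51.2778 W = 0.06876 hp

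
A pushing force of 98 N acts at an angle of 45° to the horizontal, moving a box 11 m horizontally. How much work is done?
W = F·d·cosθ = (98)(11)cos(45°) = 762.3 J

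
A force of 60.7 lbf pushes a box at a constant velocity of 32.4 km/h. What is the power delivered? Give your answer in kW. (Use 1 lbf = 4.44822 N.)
Convert to SI: F = 270.007 N, v = 9.0 m/s
P = Fv = (270.007)(9.0) = 2430.06 W = 2.43 kW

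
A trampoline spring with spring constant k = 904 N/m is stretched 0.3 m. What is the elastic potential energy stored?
PE = ½kx² = ½(904)(0.3)² = 40.68 J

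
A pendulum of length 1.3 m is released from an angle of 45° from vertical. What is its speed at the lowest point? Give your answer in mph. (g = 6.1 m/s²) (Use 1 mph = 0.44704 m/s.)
h = L(1 − cosθ) = 1.3(1 − cos45°) = 0.380761 m
v = √(2gh) = √(2·6.1·0.380761) = 2.15529 m/s = 4.821 mph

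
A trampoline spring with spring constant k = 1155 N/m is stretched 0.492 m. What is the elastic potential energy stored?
PE = ½kx² = ½(1155)(0.492)² = 139.8 J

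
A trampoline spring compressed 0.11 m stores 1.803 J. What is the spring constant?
k = 2·PE/x² = 2·1.803/(0.11)² = 298.0 N/m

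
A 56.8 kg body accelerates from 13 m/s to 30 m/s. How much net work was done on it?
W = ΔKE = ½m(v₂² − v₁²) = ½(56.8)(30² − 13²) = 20760.4 J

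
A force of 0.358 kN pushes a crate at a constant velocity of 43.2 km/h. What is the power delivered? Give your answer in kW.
Convert to SI: F = 358.0 N, v = 12.0 m/s
P = Fv = (358.0)(12.0) = 4296.0 W = 4.296 kW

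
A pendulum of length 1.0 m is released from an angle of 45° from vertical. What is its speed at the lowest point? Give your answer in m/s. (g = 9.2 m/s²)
h = L(1 − cosθ) = 1.0(1 − cos45°) = 0.292893 m
v = √(2gh) = √(2·9.2·0.292893) = 2.321 m/s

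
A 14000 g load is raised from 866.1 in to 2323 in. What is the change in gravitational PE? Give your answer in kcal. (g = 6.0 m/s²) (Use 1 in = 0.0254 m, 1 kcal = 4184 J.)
Convert to SI: m = 14.0 kg, Δh = 37.0053 m
ΔPE = mgΔh = (14.0)(6.0)(37.0053) = 3108.44 J = 0.7429 kcal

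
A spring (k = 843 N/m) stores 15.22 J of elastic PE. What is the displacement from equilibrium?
x = √(2·PE/k) = √(2·15.22/843) = 0.19 m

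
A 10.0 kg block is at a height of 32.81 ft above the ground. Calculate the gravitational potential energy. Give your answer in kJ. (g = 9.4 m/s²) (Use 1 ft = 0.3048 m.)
Convert to SI: m = 10.0 kg, h = 10.0005 m
PE = mgh = (10.0)(9.4)(10.0005) = 940.046 J = 0.94 kJ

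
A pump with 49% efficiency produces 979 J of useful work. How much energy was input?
W_in = W_out/η = 979/0.49 = 1998 J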